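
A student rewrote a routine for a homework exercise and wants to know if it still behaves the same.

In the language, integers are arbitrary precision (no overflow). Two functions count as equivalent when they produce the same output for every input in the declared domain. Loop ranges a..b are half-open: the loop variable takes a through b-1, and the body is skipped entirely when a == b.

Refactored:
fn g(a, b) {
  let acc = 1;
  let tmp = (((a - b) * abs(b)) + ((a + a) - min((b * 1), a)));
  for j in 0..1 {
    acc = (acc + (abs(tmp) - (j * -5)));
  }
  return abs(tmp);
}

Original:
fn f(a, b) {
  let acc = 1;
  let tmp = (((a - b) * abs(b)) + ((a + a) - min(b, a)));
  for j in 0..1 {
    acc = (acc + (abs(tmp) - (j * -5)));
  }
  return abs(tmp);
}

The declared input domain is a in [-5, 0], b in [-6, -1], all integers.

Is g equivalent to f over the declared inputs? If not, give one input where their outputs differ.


Differences: arithmetic usage differs, and constant usage differs — yet all 36 inputs agree.
verdict: equivalent


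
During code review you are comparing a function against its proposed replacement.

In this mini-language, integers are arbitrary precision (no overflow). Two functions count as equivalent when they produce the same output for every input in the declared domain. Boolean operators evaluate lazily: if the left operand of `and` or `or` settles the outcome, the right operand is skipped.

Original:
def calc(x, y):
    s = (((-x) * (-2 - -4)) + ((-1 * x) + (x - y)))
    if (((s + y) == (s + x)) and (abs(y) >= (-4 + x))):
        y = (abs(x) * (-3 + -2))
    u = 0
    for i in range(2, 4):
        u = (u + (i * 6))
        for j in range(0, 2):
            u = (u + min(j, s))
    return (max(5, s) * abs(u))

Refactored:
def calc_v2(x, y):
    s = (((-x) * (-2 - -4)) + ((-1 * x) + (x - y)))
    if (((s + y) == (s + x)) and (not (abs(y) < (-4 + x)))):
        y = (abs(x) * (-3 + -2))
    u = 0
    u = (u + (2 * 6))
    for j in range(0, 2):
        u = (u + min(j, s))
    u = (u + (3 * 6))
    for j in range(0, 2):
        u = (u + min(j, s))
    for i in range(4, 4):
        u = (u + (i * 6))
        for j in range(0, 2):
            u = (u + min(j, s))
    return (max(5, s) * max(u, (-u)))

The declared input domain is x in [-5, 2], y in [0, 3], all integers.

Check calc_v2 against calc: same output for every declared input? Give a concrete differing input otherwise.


Equivalent — the differences include arithmetic usage differs; boolean connective usage differs; loop structure differs; min/max/abs usage differs; constant usage differs; comparison usage differs; statement counts differ, yet no declared input distinguishes the two.
One worked example (x=2, y=1) — calc: s=-5, then (((s + y) == (s + x)) and (abs(y) >= (-4 + x))) is false, then u=0, then (i=2), then u=12, then (j=0), then u=7, then (j=1), then u=2, then (i=3), then u=20, then (j=0), then u=15, then (j=1), then u=10, then returns 50; calc_v2: s=-5, then (((s + y) == (s + x)) and (not (abs(y) < (-4 + x)))) is false, then u=0, then u=12, then (j=0), then u=7, then (j=1), then u=2, then u=20, then (j=0), then u=15, then (j=1), then u=10, then the loop over i runs zero times, then returns 50; agreement on 50.
An exhaustive pass over the 32 declared inputs shows identical outputs.
verdict: equivalent


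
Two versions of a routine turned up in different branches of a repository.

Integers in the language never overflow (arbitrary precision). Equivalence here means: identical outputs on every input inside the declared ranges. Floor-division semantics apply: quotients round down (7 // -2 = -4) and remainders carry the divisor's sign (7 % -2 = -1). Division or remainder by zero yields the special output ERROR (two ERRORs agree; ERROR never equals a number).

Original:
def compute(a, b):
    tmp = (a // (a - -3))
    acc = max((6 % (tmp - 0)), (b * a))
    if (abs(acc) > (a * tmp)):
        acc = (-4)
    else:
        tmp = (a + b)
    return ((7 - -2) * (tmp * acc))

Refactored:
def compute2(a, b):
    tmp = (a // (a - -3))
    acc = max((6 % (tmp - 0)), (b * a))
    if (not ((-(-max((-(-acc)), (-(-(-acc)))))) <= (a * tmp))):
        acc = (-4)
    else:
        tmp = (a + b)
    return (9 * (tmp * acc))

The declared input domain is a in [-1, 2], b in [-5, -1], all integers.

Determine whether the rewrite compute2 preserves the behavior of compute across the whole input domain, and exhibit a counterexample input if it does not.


Differences: constant usage differs; also comparison usage differs; also min/max/abs usage differs; also arithmetic usage differs; also boolean connective usage differs — yet all 20 inputs agree.
verdict: equivalent


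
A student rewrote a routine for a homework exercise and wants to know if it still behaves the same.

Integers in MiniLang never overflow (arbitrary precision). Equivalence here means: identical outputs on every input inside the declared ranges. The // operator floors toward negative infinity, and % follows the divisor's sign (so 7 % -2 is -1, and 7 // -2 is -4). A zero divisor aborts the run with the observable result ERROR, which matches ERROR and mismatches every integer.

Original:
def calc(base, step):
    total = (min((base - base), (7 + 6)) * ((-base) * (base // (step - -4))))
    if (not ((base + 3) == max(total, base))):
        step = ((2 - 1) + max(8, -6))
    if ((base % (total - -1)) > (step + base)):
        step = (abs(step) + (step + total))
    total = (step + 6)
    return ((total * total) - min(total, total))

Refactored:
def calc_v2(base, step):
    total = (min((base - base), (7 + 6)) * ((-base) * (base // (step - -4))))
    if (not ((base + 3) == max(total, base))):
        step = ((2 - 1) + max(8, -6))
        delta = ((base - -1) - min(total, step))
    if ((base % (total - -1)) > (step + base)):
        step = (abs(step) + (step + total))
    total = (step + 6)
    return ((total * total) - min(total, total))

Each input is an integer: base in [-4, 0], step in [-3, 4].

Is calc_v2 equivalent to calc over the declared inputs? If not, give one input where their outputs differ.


The two versions differ — the changes include arithmetic usage differs, and local variable names differ, and statement counts differ, and min/max/abs usage differs, and constant usage differs.
As a probe, take base=-2, step=-2: calc runs total = 0; (not ((base + 3) == max(total, base))) -> true; step = 9; ((base % (total - -1)) > (step + base)) -> false; total = 15; return 210; calc_v2 runs total = 0; (not ((base + 3) == max(total, base))) -> true; step = 9; delta = -1; ((base % (total - -1)) > (step + base)) -> false; total = 15; return 210; both end at 210.
Every one of the 40 inputs gives matching results.
verdict: equivalent


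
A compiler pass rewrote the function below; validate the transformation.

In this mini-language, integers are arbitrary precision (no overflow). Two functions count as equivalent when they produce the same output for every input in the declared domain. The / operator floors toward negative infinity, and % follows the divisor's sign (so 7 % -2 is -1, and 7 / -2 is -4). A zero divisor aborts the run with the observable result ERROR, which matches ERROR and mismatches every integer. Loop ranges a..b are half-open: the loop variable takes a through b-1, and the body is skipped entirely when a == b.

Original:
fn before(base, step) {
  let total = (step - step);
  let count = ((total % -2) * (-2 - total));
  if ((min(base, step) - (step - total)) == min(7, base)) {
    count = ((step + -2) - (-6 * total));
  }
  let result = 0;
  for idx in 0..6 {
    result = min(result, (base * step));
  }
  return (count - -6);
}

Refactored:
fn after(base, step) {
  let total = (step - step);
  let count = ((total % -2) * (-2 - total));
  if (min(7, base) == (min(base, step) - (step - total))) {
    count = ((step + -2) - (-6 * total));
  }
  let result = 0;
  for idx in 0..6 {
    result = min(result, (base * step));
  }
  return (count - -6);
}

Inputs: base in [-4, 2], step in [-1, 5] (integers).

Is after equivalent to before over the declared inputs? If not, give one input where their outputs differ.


Comparing the listings, the differences include: same computation, different form.
As a probe, take base=2, step=-1: before runs total := 0 | count := 0 | ((min(base, step) - (step - total)) == min(7, base)): false | result := 0 | iter idx=0: | result := -2 | iter idx=1: | result := -2 | iter idx=2: | result := -2 | iter idx=3: | result := -2 | iter idx=4: | result := -2 | iter idx=5: | result := -2 | result 6; after runs total := 0 | count := 0 | (min(7, base) == (min(base, step) - (step - total))): false | result := 0 | iter idx=0: | result := -2 | iter idx=1: | result := -2 | iter idx=2: | result := -2 | iter idx=3: | result := -2 | iter idx=4: | result := -2 | iter idx=5: | result := -2 | result 6; both end at 6.
Across all 49 domain points the two functions coincide.
verdict: equivalent


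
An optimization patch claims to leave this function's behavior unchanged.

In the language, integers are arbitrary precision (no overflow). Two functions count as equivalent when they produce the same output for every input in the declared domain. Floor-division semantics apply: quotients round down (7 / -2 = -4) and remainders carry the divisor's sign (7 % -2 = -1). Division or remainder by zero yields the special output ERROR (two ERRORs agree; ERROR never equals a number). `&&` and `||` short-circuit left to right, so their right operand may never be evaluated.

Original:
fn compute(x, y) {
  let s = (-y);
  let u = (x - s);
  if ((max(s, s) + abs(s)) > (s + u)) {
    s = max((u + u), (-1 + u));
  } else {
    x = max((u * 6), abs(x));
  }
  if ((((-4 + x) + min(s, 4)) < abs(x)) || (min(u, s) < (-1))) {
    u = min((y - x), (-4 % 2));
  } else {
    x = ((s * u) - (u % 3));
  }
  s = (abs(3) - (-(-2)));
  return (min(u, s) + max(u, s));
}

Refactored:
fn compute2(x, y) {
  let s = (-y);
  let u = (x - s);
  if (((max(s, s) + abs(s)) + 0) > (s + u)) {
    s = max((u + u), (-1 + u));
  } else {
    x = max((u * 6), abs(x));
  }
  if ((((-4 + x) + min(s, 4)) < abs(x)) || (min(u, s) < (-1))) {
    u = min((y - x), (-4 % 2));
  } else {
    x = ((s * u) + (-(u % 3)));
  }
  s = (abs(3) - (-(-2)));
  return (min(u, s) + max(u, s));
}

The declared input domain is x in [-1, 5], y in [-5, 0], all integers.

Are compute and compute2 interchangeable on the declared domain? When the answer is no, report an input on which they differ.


The two are interchangeable: constant usage differs; arithmetic usage differs, and every declared input agrees.
As a probe, take x=5, y=-5: compute runs s := 5 | u := 0 | ((max(s, s) + abs(s)) > (s + u)): true | s := 0 | ((((-4 + x) + min(s, 4)) < abs(x)) || (min(u, s) < (-1))): true | u := -10 | s := 1 | result -9; compute2 runs s := 5 | u := 0 | (((max(s, s) + abs(s)) + 0) > (s + u)): true | s := 0 | ((((-4 + x) + min(s, 4)) < abs(x)) || (min(u, s) < (-1))): true | u := -10 | s := 1 | result -9; both end at -9.
Across all 42 domain points the two functions coincide.
verdict: equivalent


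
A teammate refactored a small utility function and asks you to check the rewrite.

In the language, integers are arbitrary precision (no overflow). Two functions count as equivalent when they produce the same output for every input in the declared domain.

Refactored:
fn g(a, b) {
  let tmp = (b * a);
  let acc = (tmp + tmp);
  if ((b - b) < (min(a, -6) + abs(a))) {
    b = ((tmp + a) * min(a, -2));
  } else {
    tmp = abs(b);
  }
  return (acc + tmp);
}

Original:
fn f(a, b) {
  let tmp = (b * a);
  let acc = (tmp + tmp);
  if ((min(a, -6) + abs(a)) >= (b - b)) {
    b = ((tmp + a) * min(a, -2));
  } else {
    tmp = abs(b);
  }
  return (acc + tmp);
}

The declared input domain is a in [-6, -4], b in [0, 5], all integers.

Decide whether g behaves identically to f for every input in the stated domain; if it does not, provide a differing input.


The rewrite breaks on a=-6, b=1, where the results are -18 and -11.
f: tmp=-6, then acc=-12, then ((min(a, -6) + abs(a)) >= (b - b)) is true, then b=72, then returns -18
g: tmp=-6, then acc=-12, then ((b - b) < (min(a, -6) + abs(a))) is false, then tmp=1, then returns -11
verdict: not equivalent; witness: a=-6, b=1


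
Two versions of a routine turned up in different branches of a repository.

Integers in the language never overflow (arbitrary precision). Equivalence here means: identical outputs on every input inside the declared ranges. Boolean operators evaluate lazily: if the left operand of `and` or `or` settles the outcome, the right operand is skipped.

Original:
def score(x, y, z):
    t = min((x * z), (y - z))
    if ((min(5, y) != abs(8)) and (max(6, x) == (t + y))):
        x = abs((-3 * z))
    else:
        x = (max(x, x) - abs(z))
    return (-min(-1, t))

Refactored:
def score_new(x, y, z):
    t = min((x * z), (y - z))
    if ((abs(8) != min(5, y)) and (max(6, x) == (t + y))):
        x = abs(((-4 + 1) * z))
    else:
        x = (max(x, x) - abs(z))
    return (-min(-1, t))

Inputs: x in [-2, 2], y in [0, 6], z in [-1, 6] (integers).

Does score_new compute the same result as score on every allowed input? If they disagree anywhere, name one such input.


Equivalent — the differences include arithmetic usage differs; also constant usage differs, yet no declared input distinguishes the two.
As a probe, take x=0, y=0, z=2: score runs t=-2, then ((min(5, y) != abs(8)) and (max(6, x) == (t + y))) is false, then x=-2, then returns 2; score_new runs t=-2, then ((abs(8) != min(5, y)) and (max(6, x) == (t + y))) is false, then x=-2, then returns 2; both end at 2.
Checked all 280 inputs in the declared domain: the outputs agree on every one.
verdict: equivalent


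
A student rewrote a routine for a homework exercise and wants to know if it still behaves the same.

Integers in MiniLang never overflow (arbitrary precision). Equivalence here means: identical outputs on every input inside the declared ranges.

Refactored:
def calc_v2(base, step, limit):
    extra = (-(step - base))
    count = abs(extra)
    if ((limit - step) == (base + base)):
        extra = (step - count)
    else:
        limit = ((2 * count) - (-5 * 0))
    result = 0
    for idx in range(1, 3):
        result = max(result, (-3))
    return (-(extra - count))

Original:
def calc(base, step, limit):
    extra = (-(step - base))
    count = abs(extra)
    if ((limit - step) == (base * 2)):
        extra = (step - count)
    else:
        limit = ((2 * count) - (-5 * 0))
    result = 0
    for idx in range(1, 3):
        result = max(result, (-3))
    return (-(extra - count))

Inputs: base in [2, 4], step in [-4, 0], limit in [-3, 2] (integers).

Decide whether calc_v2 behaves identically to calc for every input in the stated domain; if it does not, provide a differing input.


Equivalent — the differences include constant usage differs, and arithmetic usage differs, yet no declared input distinguishes the two.
Tracing base=4, step=-2, limit=-2: calc: extra := 6 | count := 6 | ((limit - step) == (base * 2)): false | limit := 12 | result := 0 | iter idx=1: | result := 0 | iter idx=2: | result := 0 | result 0 | calc_v2: extra := 6 | count := 6 | ((limit - step) == (base + base)): false | limit := 12 | result := 0 | iter idx=1: | result := 0 | iter idx=2: | result := 0 | result 0 — matching result 0.
Sweeping the whole domain (90 inputs) finds no disagreement.
verdict: equivalent


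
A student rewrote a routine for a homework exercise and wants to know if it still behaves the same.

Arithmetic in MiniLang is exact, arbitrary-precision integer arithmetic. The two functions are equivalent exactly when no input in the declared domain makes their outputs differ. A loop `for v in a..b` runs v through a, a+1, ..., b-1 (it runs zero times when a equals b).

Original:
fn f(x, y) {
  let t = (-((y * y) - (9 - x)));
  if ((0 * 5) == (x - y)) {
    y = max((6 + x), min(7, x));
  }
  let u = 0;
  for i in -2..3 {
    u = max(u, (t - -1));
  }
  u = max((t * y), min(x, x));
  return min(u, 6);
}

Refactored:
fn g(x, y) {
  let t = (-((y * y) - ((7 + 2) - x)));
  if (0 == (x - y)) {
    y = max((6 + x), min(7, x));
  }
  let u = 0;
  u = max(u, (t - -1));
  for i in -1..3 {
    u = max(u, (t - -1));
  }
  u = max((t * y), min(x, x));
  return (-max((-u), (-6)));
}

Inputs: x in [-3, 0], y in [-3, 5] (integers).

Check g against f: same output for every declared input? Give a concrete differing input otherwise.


Comparing the listings, the differences include: min/max/abs usage differs; and constant usage differs; and statement counts differ; and loop structure differs; and arithmetic usage differs.
As a probe, take x=0, y=-1: f runs t = 8; ((0 * 5) == (x - y)) -> false; u = 0; [i=-2]; u = 9; [i=-1]; u = 9; [i=0]; u = 9; [i=1]; u = 9; [i=2]; u = 9; u = 0; return 0; g runs t = 8; (0 == (x - y)) -> false; u = 0; u = 9; [i=-1]; u = 9; [i=0]; u = 9; [i=1]; u = 9; [i=2]; u = 9; u = 0; return 0; both end at 0.
Checked all 36 inputs in the declared domain: the outputs agree on every one.
verdict: equivalent


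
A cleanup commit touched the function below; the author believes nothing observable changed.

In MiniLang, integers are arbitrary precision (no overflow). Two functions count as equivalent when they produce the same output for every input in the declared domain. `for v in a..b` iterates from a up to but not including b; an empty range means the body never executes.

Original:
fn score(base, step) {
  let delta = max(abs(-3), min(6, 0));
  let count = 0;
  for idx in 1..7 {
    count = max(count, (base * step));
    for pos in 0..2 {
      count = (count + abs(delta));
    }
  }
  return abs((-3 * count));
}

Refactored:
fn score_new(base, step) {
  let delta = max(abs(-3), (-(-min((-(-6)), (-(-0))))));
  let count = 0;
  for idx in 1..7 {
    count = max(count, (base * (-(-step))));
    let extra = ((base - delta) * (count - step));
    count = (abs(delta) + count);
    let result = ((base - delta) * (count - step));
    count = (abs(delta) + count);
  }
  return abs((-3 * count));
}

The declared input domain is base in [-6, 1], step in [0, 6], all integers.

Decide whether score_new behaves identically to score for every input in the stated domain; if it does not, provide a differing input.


Differences: local variable names differ; and loop structure differs; and min/max/abs usage differs; and statement counts differ; and arithmetic usage differs — yet all 56 inputs agree.
verdict: equivalent


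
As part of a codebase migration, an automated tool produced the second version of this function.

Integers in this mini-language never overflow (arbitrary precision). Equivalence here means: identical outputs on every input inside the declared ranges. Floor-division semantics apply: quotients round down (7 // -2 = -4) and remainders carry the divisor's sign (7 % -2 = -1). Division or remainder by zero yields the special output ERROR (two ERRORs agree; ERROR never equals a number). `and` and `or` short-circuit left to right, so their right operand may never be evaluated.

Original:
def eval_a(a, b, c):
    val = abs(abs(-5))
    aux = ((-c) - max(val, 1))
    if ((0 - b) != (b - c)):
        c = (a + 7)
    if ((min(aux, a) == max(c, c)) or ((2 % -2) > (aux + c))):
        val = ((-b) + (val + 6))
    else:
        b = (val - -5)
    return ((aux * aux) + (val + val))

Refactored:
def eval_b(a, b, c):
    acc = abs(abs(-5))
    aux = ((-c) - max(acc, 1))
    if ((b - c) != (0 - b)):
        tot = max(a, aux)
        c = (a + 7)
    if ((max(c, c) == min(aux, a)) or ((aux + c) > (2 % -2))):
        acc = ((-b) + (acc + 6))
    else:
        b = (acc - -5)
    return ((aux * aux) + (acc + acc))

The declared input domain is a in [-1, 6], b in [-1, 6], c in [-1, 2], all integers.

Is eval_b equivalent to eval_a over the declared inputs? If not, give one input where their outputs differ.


Take a=-1, b=-1, c=-1.
eval_a: val becomes 5; next aux becomes -4; next ((0 - b) != (b - c)) evaluates to true; next c becomes 6; next ((min(aux, a) == max(c, c)) or ((2 % -2) > (aux + c))) evaluates to false; next b becomes 10; next final value 26
eval_b: acc becomes 5; next aux becomes -4; next ((b - c) != (0 - b)) evaluates to true; next tot becomes -1; next c becomes 6; next ((max(c, c) == min(aux, a)) or ((aux + c) > (2 % -2))) evaluates to true; next acc becomes 12; next final value 40
26 != 40, so the rewrite changes behavior.
verdict: not equivalent; witness: a=-1, b=-1, c=-1


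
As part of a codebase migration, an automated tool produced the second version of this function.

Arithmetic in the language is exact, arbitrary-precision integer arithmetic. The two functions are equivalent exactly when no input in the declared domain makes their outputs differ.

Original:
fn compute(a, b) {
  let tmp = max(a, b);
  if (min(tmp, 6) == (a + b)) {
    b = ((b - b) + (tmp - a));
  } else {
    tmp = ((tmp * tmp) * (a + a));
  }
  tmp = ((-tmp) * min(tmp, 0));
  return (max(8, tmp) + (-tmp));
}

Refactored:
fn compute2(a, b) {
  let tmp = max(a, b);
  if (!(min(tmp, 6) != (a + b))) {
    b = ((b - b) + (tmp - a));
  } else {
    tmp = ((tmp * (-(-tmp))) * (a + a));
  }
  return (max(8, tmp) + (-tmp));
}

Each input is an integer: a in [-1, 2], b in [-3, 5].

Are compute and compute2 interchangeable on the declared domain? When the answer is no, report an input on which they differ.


a=-1, b=-3 yields 12 from compute but 10 from compute2.
verdict: not equivalent; witness: a=-1, b=-3


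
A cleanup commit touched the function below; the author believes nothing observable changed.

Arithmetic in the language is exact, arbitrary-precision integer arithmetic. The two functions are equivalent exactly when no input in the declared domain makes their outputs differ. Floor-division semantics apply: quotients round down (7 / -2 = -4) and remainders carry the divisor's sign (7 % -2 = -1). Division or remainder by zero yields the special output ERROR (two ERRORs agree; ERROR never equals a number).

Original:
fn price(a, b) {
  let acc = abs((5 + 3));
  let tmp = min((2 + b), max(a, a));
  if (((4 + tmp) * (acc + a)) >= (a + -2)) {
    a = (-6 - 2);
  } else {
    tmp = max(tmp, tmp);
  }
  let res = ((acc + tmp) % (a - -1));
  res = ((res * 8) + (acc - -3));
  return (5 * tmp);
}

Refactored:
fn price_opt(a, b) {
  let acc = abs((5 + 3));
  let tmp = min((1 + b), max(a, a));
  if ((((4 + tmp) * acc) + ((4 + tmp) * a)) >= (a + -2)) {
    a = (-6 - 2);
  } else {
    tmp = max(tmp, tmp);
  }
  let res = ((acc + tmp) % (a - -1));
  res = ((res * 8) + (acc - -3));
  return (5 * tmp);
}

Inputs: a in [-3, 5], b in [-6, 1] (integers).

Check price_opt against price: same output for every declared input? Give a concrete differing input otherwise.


Try a=-3, b=-6.
price: acc becomes 8; next tmp becomes -4; next (((4 + tmp) * (acc + a)) >= (a + -2)) evaluates to true; next a becomes -8; next res becomes -3; next res becomes -13; next final value -20
price_opt: acc becomes 8; next tmp becomes -5; next ((((4 + tmp) * acc) + ((4 + tmp) * a)) >= (a + -2)) evaluates to true; next a becomes -8; next res becomes -4; next res becomes -21; next final value -25
-20 != -25, so the rewrite changes behavior.
verdict: not equivalent; witness: a=-3, b=-6


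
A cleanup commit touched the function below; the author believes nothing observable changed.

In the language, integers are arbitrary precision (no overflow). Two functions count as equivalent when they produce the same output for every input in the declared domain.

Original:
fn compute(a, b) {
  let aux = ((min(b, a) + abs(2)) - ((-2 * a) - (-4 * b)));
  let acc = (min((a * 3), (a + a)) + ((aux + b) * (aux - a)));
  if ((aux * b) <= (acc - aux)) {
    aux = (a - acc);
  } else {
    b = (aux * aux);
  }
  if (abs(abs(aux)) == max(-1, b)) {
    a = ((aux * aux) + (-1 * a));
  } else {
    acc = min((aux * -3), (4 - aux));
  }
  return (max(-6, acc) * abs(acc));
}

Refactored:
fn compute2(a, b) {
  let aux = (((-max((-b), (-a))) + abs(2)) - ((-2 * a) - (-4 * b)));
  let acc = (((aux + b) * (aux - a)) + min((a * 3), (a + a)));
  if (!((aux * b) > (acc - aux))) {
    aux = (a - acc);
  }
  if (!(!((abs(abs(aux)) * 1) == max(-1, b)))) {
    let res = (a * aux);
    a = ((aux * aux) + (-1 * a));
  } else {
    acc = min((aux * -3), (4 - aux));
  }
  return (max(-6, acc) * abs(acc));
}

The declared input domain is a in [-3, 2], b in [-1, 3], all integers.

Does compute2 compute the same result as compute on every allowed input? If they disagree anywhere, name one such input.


Take a=-2, b=-1.
compute: aux=0, then acc=-8, then ((aux * b) <= (acc - aux)) is false, then b=0, then (abs(abs(aux)) == max(-1, b)) is true, then a=2, then returns -48
compute2: aux=0, then acc=-8, then (!((aux * b) > (acc - aux))) is false, then (!(!((abs(abs(aux)) * 1) == max(-1, b)))) is false, then acc=0, then returns 0
-48 against 0: the behavior changed.
verdict: not equivalent; witness: a=-2, b=-1


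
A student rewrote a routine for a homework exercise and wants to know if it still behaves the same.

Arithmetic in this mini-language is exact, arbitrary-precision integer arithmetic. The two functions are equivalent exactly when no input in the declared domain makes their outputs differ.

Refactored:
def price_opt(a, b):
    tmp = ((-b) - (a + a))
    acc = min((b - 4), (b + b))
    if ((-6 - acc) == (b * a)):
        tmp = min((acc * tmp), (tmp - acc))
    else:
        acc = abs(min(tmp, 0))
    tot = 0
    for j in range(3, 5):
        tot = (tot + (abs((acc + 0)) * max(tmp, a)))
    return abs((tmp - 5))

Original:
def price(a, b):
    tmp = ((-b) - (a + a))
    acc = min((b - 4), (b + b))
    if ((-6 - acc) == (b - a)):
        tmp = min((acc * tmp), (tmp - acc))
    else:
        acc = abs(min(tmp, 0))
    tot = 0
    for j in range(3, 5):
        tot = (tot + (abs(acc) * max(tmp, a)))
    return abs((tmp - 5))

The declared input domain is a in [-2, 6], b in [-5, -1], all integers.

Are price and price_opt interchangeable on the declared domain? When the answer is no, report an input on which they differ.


Not equivalent: a=-2, b=-2 separates them (41 vs 1).
price: tmp := 6 | acc := -6 | ((-6 - acc) == (b - a)): true | tmp := -36 | tot := 0 | iter j=3: | tot := -12 | iter j=4: | tot := -24 | result 41
price_opt: tmp := 6 | acc := -6 | ((-6 - acc) == (b * a)): false | acc := 0 | tot := 0 | iter j=3: | tot := 0 | iter j=4: | tot := 0 | result 1
verdict: not equivalent; witness: a=-2, b=-2


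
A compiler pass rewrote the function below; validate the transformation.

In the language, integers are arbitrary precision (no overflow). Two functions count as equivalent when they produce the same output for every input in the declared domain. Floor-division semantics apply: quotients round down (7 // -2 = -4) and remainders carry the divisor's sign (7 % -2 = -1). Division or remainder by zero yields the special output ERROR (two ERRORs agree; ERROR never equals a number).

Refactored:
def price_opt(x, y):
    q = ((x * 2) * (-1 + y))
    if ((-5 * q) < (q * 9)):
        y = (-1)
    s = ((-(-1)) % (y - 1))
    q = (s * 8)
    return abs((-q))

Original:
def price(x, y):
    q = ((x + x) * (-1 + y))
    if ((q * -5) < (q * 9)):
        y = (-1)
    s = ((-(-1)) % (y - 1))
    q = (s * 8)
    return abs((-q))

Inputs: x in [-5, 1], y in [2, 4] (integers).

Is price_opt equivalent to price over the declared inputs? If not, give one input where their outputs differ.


Reading the diff, among the changes: arithmetic usage differs, plus constant usage differs.
As a probe, take x=1, y=4: price runs q := 6 | ((q * -5) < (q * 9)): true | y := -1 | s := -1 | q := -8 | result 8; price_opt runs q := 6 | ((-5 * q) < (q * 9)): true | y := -1 | s := -1 | q := -8 | result 8; both end at 8.
Checked all 21 inputs in the declared domain: the outputs agree on every one.
verdict: equivalent


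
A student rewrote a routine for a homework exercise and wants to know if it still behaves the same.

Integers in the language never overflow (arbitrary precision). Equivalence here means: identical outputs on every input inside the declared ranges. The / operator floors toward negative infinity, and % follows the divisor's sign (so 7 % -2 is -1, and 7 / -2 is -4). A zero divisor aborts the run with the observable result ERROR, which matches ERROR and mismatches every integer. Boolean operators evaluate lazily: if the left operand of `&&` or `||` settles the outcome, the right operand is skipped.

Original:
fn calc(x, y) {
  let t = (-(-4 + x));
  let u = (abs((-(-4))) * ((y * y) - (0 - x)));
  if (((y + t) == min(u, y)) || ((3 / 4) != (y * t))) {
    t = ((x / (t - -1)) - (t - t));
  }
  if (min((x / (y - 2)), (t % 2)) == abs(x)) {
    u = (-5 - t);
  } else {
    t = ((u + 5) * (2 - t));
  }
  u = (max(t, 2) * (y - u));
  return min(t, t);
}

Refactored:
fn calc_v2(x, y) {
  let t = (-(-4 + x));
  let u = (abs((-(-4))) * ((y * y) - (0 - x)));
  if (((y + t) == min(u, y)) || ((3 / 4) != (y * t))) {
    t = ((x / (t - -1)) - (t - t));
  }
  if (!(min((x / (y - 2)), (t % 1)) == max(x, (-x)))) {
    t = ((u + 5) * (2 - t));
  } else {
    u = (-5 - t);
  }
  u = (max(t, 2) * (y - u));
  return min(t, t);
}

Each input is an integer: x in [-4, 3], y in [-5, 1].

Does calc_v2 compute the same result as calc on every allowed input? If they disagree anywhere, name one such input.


Run the pair on x=-1, y=1.
calc: t becomes 5; next u becomes 0; next (((y + t) == min(u, y)) || ((3 / 4) != (y * t))) evaluates to true; next t becomes -1; next (min((x / (y - 2)), (t % 2)) == abs(x)) evaluates to true; next u becomes -4; next u becomes 10; next final value -1
calc_v2: t becomes 5; next u becomes 0; next (((y + t) == min(u, y)) || ((3 / 4) != (y * t))) evaluates to true; next t becomes -1; next (!(min((x / (y - 2)), (t % 1)) == max(x, (-x)))) evaluates to true; next t becomes 15; next u becomes 15; next final value 15
-1 != 15, so the rewrite changes behavior.
verdict: not equivalent; witness: x=-1, y=1


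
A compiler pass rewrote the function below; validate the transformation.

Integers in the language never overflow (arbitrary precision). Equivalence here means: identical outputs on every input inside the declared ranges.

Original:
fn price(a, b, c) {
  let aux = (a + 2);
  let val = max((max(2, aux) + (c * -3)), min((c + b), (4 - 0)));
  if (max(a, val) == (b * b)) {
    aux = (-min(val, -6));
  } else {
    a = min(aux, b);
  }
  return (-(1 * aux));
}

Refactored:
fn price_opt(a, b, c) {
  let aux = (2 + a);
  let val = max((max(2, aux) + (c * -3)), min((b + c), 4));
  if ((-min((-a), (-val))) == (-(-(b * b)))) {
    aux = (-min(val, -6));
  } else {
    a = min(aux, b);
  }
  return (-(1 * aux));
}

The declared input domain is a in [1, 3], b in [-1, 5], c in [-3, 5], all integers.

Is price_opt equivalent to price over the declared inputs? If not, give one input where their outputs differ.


Although min/max/abs usage differs; also arithmetic usage differs; also constant usage differs, 189/189 inputs agree.
verdict: equivalent


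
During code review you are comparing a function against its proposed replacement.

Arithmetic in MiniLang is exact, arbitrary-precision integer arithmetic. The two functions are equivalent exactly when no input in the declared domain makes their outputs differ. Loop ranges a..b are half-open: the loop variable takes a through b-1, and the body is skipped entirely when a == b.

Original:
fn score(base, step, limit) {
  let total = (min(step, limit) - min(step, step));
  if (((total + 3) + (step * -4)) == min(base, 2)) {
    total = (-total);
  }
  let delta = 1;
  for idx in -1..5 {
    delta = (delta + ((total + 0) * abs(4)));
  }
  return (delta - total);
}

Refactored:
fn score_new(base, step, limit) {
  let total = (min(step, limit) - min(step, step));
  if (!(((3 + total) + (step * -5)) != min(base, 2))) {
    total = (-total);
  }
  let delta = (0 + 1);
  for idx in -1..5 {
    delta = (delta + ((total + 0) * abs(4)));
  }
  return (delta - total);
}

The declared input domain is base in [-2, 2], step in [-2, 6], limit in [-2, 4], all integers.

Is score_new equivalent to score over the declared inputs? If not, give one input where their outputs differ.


The rewrite breaks on base=-2, step=1, limit=0, where the results are 24 and -22.
score: total=-1, then (((total + 3) + (step * -4)) == min(base, 2)) is true, then total=1, then delta=1, then (idx=-1), then delta=5, then (idx=0), then delta=9, then (idx=1), then delta=13, then (idx=2), then delta=17, then (idx=3), then delta=21, then (idx=4), then delta=25, then returns 24
score_new: total=-1, then (!(((3 + total) + (step * -5)) != min(base, 2))) is false, then delta=1, then (idx=-1), then delta=-3, then (idx=0), then delta=-7, then (idx=1), then delta=-11, then (idx=2), then delta=-15, then (idx=3), then delta=-19, then (idx=4), then delta=-23, then returns -22
verdict: not equivalent; witness: base=-2, step=1, limit=0


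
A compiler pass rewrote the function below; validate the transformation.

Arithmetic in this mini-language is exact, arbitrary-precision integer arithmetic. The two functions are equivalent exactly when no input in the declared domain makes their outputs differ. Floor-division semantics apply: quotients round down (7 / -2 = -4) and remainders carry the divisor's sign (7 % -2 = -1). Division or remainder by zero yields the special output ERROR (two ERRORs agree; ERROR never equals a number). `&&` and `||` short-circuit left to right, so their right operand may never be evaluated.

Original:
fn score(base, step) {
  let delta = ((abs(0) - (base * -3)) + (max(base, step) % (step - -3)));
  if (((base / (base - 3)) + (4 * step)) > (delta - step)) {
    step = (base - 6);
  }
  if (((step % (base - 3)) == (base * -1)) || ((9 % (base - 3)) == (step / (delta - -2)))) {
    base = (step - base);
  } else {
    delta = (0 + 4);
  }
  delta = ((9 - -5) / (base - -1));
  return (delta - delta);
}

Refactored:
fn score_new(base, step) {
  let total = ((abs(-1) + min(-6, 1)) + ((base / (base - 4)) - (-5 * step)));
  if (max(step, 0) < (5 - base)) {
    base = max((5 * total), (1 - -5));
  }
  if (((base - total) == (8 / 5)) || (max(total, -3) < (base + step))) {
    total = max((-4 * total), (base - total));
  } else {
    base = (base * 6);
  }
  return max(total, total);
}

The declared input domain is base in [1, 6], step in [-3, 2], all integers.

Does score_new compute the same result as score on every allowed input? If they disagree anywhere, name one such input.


These are not equivalent — on base=1, step=-3 the outputs split (ERROR vs 84).
score: hits division by zero so the output is ERROR
score_new: total becomes -21; next (max(step, 0) < (5 - base)) evaluates to true; next base becomes 6; next (((base - total) == (8 / 5)) || (max(total, -3) < (base + step))) evaluates to true; next total becomes 84; next final value 84
verdict: not equivalent; witness: base=1, step=-3


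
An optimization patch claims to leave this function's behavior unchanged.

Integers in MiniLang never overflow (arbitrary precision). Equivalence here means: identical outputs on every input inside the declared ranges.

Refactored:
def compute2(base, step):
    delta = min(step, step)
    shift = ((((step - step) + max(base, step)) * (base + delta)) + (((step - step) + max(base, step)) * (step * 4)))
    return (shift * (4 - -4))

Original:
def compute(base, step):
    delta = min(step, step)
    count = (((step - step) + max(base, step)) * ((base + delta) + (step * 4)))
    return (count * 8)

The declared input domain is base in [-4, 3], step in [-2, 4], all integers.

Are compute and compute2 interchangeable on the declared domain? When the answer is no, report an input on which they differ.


Comparing the listings, the differences include: constant usage differs; also local variable names differ; also min/max/abs usage differs; also arithmetic usage differs.
Spot check at base=-4, step=1 — compute: delta := 1 | count := 1 | result 8. compute2: delta := 1 | shift := 1 | result 8. Both give 8.
Every one of the 56 inputs gives matching results.
verdict: equivalent


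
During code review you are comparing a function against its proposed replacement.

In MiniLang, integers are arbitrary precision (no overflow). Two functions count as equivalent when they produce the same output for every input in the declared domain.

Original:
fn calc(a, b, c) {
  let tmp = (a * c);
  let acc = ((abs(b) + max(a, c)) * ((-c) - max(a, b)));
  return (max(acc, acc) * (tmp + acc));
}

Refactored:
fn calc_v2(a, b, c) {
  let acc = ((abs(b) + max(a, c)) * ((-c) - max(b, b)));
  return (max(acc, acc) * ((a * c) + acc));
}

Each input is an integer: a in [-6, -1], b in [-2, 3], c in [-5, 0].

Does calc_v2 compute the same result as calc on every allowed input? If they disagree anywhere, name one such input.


Not equivalent: a=-1, b=-2, c=-5 separates them (66 vs 84).
calc: tmp becomes 5; next acc becomes 6; next final value 66
calc_v2: acc becomes 7; next final value 84
verdict: not equivalent; witness: a=-1, b=-2, c=-5


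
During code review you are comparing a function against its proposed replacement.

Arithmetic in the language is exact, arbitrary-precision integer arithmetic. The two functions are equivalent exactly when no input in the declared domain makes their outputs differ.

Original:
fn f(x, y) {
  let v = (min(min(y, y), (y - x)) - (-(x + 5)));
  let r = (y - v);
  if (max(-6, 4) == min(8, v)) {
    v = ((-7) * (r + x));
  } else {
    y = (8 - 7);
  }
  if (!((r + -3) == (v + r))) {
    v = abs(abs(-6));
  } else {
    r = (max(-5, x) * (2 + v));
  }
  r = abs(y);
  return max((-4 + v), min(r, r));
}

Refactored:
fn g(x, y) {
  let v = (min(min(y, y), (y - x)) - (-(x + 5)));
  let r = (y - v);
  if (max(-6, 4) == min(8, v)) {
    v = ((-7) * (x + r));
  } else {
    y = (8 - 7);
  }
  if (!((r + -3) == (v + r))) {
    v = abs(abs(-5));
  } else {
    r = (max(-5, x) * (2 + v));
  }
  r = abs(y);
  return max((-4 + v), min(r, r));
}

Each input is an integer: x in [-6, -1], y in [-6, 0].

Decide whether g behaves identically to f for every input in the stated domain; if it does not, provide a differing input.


There is a counterexample at x=-6, y=-6: 2 on one side, 1 on the other.
f: v becomes -7; next r becomes 1; next (max(-6, 4) == min(8, v)) evaluates to false; next y becomes 1; next (!((r + -3) == (v + r))) evaluates to true; next v becomes 6; next r becomes 1; next final value 2
g: v becomes -7; next r becomes 1; next (max(-6, 4) == min(8, v)) evaluates to false; next y becomes 1; next (!((r + -3) == (v + r))) evaluates to true; next v becomes 5; next r becomes 1; next final value 1
verdict: not equivalent; witness: x=-6, y=-6


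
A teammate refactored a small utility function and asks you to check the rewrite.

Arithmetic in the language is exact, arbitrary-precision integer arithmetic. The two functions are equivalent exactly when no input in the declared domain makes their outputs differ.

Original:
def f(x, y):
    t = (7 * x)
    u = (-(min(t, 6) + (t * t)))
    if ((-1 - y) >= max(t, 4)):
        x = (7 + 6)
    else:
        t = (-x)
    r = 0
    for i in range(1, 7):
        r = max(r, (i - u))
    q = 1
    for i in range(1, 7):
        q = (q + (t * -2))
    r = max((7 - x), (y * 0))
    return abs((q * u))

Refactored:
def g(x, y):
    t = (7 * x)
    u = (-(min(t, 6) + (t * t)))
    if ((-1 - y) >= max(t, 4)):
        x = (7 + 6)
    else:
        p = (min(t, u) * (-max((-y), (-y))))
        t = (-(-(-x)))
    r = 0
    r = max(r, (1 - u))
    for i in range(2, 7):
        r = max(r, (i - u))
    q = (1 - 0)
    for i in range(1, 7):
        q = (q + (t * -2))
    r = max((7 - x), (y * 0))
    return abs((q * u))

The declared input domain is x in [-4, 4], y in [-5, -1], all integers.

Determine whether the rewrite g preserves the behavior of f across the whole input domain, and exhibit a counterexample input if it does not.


The two are interchangeable: statement counts differ, plus arithmetic usage differs, plus loop structure differs, plus constant usage differs, plus local variable names differ, plus min/max/abs usage differs, and every declared input agrees.
Tracing x=3, y=-5: f: t = 21; u = -447; ((-1 - y) >= max(t, 4)) -> false; t = -3; r = 0; [i=1]; r = 448; [i=2]; r = 449; [i=3]; r = 450; [i=4]; r = 451; [i=5]; r = 452; [i=6]; r = 453; q = 1; [i=1]; q = 7; [i=2]; q = 13; [i=3]; q = 19; [i=4]; q = 25; [i=5]; q = 31; [i=6]; q = 37; r = 4; return 16539 | g: t = 21; u = -447; ((-1 - y) >= max(t, 4)) -> false; p = 2235; t = -3; r = 0; r = 448; [i=2]; r = 449; [i=3]; r = 450; [i=4]; r = 451; [i=5]; r = 452; [i=6]; r = 453; q = 1; [i=1]; q = 7; [i=2]; q = 13; [i=3]; q = 19; [i=4]; q = 25; [i=5]; q = 31; [i=6]; q = 37; r = 4; return 16539 — matching result 16539.
Every one of the 45 inputs gives matching results.
verdict: equivalent
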